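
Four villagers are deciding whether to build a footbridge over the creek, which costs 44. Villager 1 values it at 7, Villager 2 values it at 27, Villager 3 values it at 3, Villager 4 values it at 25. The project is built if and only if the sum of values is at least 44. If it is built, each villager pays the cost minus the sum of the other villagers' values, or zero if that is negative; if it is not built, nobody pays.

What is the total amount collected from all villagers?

Total value 62 ≥ cost 44, so it is built.
Villager 1: others sum to 55; max(0, 44 - 55) = 0.
Villager 2: others sum to 35; max(0, 44 - 35) = 9.
Villager 3: others sum to 59; max(0, 44 - 59) = 0.
Villager 4: others sum to 37; max(0, 44 - 37) = 7.
Total collected = 0 + 9 + 0 + 7 = 16.

16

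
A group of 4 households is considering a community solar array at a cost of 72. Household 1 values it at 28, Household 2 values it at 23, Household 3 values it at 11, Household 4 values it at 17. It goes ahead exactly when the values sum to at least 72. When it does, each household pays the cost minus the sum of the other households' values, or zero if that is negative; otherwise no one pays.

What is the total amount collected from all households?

51

Total value 79 ≥ cost 72, so it is built.
Household 1: others sum to 51; max(0, 72 - 51) = 21.
Household 2: others sum to 56; max(0, 72 - 56) = 16.
Household 3: others sum to 68; max(0, 72 - 68) = 4.
Household 4: others sum to 62; max(0, 72 - 62) = 10.
Total collected = 21 + 16 + 4 + 10 = 51.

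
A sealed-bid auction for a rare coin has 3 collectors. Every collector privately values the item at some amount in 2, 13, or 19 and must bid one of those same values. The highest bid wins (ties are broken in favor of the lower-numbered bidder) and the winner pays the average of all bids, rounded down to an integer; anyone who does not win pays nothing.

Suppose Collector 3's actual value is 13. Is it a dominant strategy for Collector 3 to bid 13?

Consider the case where Collector 1 bids 2 and Collector 2 bids 13.
Truthful bid 13: loses, pays 0, utility 0.
Bid 19 instead: wins, pays 11, utility 13 - 11 = 2.
Since 2 > 0, bidding 19 is strictly better here, so truthful bidding is not dominant.

No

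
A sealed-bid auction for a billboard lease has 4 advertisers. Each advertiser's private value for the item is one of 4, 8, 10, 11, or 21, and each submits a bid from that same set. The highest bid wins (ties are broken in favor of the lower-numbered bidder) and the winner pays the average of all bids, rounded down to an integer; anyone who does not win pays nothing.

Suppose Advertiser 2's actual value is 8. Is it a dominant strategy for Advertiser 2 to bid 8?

Consider the case where Advertiser 1 bids 4, Advertiser 3 bids 4 and Advertiser 4 bids 10.
Truthful bid 8: loses, pays 0, utility 0.
Bid 10 instead: wins, pays 7, utility 8 - 7 = 1.
Since 1 > 0, bidding 10 is strictly better here, so truthful bidding is not dominant.

No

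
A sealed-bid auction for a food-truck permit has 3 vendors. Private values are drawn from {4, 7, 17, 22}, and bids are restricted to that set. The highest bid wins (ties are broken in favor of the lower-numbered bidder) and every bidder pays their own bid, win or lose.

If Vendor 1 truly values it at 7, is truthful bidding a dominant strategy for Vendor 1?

No

Consider the case where Vendor 2 bids 4 and Vendor 3 bids 4.
Truthful bid 7: wins, pays 7, utility 7 - 7 = 0.
Bid 4 instead: wins, pays 4, utility 7 - 4 = 3.
Since 3 > 0, bidding 4 is strictly better here, so truthful bidding is not dominant.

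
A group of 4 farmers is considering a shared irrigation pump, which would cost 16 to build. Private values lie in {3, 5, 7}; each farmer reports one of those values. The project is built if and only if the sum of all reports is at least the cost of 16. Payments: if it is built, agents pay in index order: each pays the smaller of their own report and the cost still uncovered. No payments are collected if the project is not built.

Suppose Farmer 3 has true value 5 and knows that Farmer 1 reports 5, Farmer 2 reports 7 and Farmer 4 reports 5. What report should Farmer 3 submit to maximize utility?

3

Report 3: project built, pays 3, utility 5 - 3 = 2.
Report 5: project built, pays 4, utility 5 - 4 = 1.
Report 7: project built, pays 4, utility 5 - 4 = 1.
The best choice is 3 with utility 2.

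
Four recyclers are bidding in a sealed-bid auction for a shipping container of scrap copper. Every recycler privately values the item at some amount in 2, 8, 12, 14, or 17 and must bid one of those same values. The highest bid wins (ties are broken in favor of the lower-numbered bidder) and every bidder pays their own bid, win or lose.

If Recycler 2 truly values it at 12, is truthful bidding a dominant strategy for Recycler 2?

Consider the case where Recycler 1 bids 2, Recycler 3 bids 2 and Recycler 4 bids 2.
Truthful bid 12: wins, pays 12, utility 12 - 12 = 0.
Bid 8 instead: wins, pays 8, utility 12 - 8 = 4.
Since 4 > 0, bidding 8 is strictly better here, so truthful bidding is not dominant.

No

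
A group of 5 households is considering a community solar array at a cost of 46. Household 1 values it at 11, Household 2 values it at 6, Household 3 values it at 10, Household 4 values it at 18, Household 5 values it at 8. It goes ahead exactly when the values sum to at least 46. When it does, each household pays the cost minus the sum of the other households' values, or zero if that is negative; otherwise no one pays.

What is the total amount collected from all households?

19

Total value 53 ≥ cost 46, so it is built.
Household 1: others sum to 42; max(0, 46 - 42) = 4.
Household 2: others sum to 47; max(0, 46 - 47) = 0.
Household 3: others sum to 43; max(0, 46 - 43) = 3.
Household 4: others sum to 35; max(0, 46 - 35) = 11.
Household 5: others sum to 45; max(0, 46 - 45) = 1.
Total collected = 4 + 0 + 3 + 11 + 1 = 19.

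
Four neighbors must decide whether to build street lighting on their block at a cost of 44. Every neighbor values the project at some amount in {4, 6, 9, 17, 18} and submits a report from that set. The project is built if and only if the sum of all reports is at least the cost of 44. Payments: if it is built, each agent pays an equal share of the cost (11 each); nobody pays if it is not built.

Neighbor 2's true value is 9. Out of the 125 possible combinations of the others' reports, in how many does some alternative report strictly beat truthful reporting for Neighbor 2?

15

Others report (4, 17, 17): truth gives -2; report 4 gives 0 > -2. Violating.
Others report (4, 17, 18): truth gives -2; report 4 gives 0 > -2. Violating.
Others report (4, 18, 17): truth gives -2; report 4 gives 0 > -2. Violating.
Others report (9, 9, 17): truth gives -2; report 4 gives 0 > -2. Violating.
Others report (4, 4, 4): truth gives 0; no alternative beats it.
Others report (4, 4, 6): truth gives 0; no alternative beats it.
(Checking all 125 profiles: 15 have a profitable deviation, 110 do not.)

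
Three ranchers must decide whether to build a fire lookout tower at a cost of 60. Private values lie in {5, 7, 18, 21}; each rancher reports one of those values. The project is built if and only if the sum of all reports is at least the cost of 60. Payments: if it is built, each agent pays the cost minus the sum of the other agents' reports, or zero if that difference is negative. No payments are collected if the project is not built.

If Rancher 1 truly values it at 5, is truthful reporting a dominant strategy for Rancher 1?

Check each profile of the others' reports and compare truth against every alternative report.
Others report (5, 5): truth gives 0, best alternative gives 0.
Others report (5, 7): truth gives 0, best alternative gives 0.
Others report (5, 18): truth gives 0, best alternative gives 0.
Others report (5, 21): truth gives 0, best alternative gives 0.
Others report (7, 5): truth gives 0, best alternative gives 0.
Others report (7, 7): truth gives 0, best alternative gives 0.
(Remaining 10 profiles checked similarly; truth is weakly best in each.)
In every case the truthful report is at least as good as any alternative, so it is a dominant strategy.

Yes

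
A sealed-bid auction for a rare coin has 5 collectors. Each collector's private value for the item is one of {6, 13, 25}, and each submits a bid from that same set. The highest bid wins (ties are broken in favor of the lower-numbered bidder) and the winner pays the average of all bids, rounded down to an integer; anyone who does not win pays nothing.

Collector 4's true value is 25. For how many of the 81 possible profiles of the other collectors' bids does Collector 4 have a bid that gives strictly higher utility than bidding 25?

2

Others bid (6, 6, 6, 6): truth gives 16; bid 13 gives 18 > 16. Violating.
Others bid (6, 6, 6, 13): truth gives 14; bid 13 gives 17 > 14. Violating.
Others bid (6, 6, 6, 25): truth gives 12; no alternative beats it.
Others bid (6, 6, 13, 6): truth gives 14; no alternative beats it.
(Checking all 81 profiles: 2 have a profitable deviation, 79 do not.)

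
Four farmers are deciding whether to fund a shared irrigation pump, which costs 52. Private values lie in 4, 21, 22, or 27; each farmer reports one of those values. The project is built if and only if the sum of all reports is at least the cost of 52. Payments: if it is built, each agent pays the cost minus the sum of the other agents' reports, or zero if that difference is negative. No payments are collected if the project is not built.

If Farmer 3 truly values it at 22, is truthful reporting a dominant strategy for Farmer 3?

Check each profile of the others' reports and compare truth against every alternative report.
Others report (4, 21, 27): truth gives 22, best alternative gives 22.
Others report (4, 22, 27): truth gives 22, best alternative gives 22.
Others report (4, 27, 21): truth gives 22, best alternative gives 22.
Others report (4, 27, 22): truth gives 22, best alternative gives 22.
Others report (4, 27, 27): truth gives 22, best alternative gives 22.
Others report (21, 4, 27): truth gives 22, best alternative gives 22.
(Remaining 58 profiles checked similarly; truth is weakly best in each.)
In every case the truthful report is at least as good as any alternative, so it is a dominant strategy.

Yes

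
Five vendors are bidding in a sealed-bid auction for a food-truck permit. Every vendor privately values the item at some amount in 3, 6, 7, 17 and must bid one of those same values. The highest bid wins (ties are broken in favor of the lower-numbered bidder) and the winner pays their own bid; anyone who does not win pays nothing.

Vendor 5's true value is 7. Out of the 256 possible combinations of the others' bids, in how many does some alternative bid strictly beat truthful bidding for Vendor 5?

Others bid (3, 3, 3, 3): truth gives 0; bid 6 gives 1 > 0. Violating.
Others bid (3, 3, 3, 6): truth gives 0; no alternative beats it.
Others bid (3, 3, 3, 7): truth gives 0; no alternative beats it.
(Checking all 256 profiles: 1 has a profitable deviation, 255 do not.)

1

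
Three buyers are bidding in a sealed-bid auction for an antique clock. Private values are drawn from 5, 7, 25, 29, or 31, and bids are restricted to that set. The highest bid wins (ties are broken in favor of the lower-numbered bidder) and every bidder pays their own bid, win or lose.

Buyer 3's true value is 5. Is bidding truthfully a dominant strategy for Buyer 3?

No

Consider the case where Buyer 1 bids 5 and Buyer 2 bids 5.
Truthful bid 5: loses but pays 5, utility -5.
Bid 7 instead: wins, pays 7, utility 5 - 7 = -2.
Since -2 > -5, bidding 7 is strictly better here, so truthful bidding is not dominant.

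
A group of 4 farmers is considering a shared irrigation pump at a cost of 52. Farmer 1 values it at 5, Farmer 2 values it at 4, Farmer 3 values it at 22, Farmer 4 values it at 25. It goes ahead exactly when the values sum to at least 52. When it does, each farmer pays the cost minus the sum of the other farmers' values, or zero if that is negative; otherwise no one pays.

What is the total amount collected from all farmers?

40

Total value 56 ≥ cost 52, so it is built.
Farmer 1: others sum to 51; max(0, 52 - 51) = 1.
Farmer 2: others sum to 52; max(0, 52 - 52) = 0.
Farmer 3: others sum to 34; max(0, 52 - 34) = 18.
Farmer 4: others sum to 31; max(0, 52 - 31) = 21.
Total collected = 1 + 0 + 18 + 21 = 40.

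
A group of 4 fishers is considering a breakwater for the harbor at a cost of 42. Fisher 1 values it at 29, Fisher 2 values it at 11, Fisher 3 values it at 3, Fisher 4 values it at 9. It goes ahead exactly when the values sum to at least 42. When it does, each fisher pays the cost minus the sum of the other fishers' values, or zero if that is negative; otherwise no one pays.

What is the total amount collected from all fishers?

20

Total value 52 ≥ cost 42, so it is built.
Fisher 1: others sum to 23; max(0, 42 - 23) = 19.
Fisher 2: others sum to 41; max(0, 42 - 41) = 1.
Fisher 3: others sum to 49; max(0, 42 - 49) = 0.
Fisher 4: others sum to 43; max(0, 42 - 43) = 0.
Total collected = 19 + 1 + 0 + 0 = 20.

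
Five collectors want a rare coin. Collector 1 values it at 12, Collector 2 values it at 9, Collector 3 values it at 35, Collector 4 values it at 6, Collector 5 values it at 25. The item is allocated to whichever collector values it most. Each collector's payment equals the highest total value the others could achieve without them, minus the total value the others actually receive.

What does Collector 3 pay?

Collector 3 has the highest value and receives the item.
Without Collector 3, the item would go to the next-highest value, 25, so the others could achieve 25.
With Collector 3 present and winning, the others receive nothing, so their total is 0.
Payment = 25 - 0 = 25.

25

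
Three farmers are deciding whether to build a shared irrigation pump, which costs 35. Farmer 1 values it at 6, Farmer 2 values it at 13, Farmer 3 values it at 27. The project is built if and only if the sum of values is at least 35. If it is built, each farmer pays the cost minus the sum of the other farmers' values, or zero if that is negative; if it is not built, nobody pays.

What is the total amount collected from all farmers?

18

Total value 46 ≥ cost 35, so it is built.
Farmer 1: others sum to 40; max(0, 35 - 40) = 0.
Farmer 2: others sum to 33; max(0, 35 - 33) = 2.
Farmer 3: others sum to 19; max(0, 35 - 19) = 16.
Total collected = 0 + 2 + 16 = 18.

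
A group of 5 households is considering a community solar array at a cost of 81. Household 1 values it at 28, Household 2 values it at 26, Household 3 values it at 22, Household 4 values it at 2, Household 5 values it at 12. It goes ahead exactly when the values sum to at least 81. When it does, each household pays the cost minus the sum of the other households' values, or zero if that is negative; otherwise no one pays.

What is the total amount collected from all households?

Total value 90 ≥ cost 81, so it is built.
Household 1: others sum to 62; max(0, 81 - 62) = 19.
Household 2: others sum to 64; max(0, 81 - 64) = 17.
Household 3: others sum to 68; max(0, 81 - 68) = 13.
Household 4: others sum to 88; max(0, 81 - 88) = 0.
Household 5: others sum to 78; max(0, 81 - 78) = 3.
Total collected = 19 + 17 + 13 + 0 + 3 = 52.

52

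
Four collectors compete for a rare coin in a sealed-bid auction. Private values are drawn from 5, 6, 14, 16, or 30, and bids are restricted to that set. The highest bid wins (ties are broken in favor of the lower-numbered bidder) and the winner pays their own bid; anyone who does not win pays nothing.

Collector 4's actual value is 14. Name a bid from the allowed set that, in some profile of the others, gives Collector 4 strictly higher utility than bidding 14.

Suppose Collector 1 bids 5, Collector 2 bids 5 and Collector 3 bids 5.
Bid 14: wins, pays 14, utility 14 - 14 = 0.
Bid 6: wins, pays 6, utility 14 - 6 = 8.
So bidding 6 beats truth here (8 > 0).

6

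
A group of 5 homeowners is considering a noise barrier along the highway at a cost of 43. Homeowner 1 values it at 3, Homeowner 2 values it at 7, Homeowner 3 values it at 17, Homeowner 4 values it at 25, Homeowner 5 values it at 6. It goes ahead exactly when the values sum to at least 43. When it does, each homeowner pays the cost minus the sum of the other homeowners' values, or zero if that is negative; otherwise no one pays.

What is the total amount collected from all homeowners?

Total value 58 ≥ cost 43, so it is built.
Homeowner 1: others sum to 55; max(0, 43 - 55) = 0.
Homeowner 2: others sum to 51; max(0, 43 - 51) = 0.
Homeowner 3: others sum to 41; max(0, 43 - 41) = 2.
Homeowner 4: others sum to 33; max(0, 43 - 33) = 10.
Homeowner 5: others sum to 52; max(0, 43 - 52) = 0.
Total collected = 0 + 0 + 2 + 10 + 0 = 12.

12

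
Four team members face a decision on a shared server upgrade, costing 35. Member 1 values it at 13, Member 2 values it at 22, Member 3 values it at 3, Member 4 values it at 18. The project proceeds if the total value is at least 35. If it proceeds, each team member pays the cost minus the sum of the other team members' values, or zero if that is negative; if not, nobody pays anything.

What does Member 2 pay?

1

Total value 56 ≥ cost 35, so the project is built.
The other team members' values sum to 34.
Cost minus that sum is 35 - 34 = 1.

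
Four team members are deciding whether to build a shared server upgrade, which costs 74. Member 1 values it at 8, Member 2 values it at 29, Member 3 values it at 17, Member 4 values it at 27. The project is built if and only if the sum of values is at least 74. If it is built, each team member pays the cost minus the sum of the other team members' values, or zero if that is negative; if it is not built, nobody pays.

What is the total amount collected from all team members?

Total value 81 ≥ cost 74, so it is built.
Member 1: others sum to 73; max(0, 74 - 73) = 1.
Member 2: others sum to 52; max(0, 74 - 52) = 22.
Member 3: others sum to 64; max(0, 74 - 64) = 10.
Member 4: others sum to 54; max(0, 74 - 54) = 20.
Total collected = 1 + 22 + 10 + 20 = 53.

53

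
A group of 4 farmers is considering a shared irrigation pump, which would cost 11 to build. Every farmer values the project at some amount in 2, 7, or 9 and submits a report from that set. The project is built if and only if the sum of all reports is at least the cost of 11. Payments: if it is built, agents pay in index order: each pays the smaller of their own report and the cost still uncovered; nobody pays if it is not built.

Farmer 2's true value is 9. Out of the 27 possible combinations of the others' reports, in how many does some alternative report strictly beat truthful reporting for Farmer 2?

Others report (2, 2, 2): truth gives 0; report 7 gives 2 > 0. Violating.
Others report (2, 2, 7): truth gives 0; report 2 gives 7 > 0. Violating.
Others report (2, 2, 9): truth gives 0; report 2 gives 7 > 0. Violating.
Others report (2, 7, 2): truth gives 0; report 2 gives 7 > 0. Violating.
Others report (9, 2, 2): truth gives 7; no alternative beats it.
Others report (9, 2, 7): truth gives 7; no alternative beats it.
(Checking all 27 profiles: 18 have a profitable deviation, 9 do not.)

18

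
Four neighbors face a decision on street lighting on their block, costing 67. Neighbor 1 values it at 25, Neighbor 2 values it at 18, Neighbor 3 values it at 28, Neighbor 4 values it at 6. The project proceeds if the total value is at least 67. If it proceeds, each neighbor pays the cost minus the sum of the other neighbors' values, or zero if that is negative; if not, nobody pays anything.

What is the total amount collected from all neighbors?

41

Total value 77 ≥ cost 67, so it is built.
Neighbor 1: others sum to 52; max(0, 67 - 52) = 15.
Neighbor 2: others sum to 59; max(0, 67 - 59) = 8.
Neighbor 3: others sum to 49; max(0, 67 - 49) = 18.
Neighbor 4: others sum to 71; max(0, 67 - 71) = 0.
Total collected = 15 + 8 + 18 + 0 = 41.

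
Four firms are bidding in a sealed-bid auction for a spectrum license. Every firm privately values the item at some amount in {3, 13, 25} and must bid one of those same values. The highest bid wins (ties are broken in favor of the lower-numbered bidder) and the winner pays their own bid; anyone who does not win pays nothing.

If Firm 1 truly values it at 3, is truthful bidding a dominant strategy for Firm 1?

Check each profile of the others' bids and compare truth against every alternative bid.
Others bid (3, 3, 3): truth gives 0, best alternative gives -10.
Others bid (3, 3, 13): truth gives 0, best alternative gives -10.
Others bid (3, 13, 3): truth gives 0, best alternative gives -10.
Others bid (3, 13, 13): truth gives 0, best alternative gives -10.
Others bid (13, 3, 3): truth gives 0, best alternative gives -10.
Others bid (13, 3, 13): truth gives 0, best alternative gives -10.
(Remaining 21 profiles checked similarly; truth is weakly best in each.)
In every case the truthful bid is at least as good as any alternative, so it is a dominant strategy.

Yes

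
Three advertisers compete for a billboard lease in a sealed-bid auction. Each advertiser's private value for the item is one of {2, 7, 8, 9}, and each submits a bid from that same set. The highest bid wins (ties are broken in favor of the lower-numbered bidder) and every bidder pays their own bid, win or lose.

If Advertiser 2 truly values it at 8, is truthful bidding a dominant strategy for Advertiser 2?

Consider the case where Advertiser 1 bids 2 and Advertiser 3 bids 2.
Truthful bid 8: wins, pays 8, utility 8 - 8 = 0.
Bid 7 instead: wins, pays 7, utility 8 - 7 = 1.
Since 1 > 0, bidding 7 is strictly better here, so truthful bidding is not dominant.

No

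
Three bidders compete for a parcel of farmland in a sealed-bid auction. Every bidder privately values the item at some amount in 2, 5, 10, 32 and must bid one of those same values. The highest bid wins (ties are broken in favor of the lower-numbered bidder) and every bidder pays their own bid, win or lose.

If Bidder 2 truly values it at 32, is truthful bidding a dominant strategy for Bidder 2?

Consider the case where Bidder 1 bids 2 and Bidder 3 bids 2.
Truthful bid 32: wins, pays 32, utility 32 - 32 = 0.
Bid 5 instead: wins, pays 5, utility 32 - 5 = 27.
Since 27 > 0, bidding 5 is strictly better here, so truthful bidding is not dominant.

No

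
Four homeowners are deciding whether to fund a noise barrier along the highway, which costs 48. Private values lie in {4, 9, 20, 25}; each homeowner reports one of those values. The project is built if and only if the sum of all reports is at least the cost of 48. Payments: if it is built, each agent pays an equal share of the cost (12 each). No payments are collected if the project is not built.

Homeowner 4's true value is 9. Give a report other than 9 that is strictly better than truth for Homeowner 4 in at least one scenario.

Suppose Homeowner 1 reports 9, Homeowner 2 reports 9 and Homeowner 3 reports 25.
Report 9: project built, pays 12, utility 9 - 12 = -3.
Report 4: project not built, utility 0.
So reporting 4 beats truth here (0 > -3).

4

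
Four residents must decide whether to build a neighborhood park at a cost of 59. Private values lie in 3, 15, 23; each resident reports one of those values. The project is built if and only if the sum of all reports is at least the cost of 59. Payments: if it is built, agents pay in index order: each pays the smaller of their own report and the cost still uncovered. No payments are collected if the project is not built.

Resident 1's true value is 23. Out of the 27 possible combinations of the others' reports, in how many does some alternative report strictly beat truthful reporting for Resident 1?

11

Others report (3, 23, 23): truth gives 0; report 15 gives 8 > 0. Violating.
Others report (15, 15, 15): truth gives 0; report 15 gives 8 > 0. Violating.
Others report (15, 15, 23): truth gives 0; report 15 gives 8 > 0. Violating.
Others report (15, 23, 15): truth gives 0; report 15 gives 8 > 0. Violating.
Others report (3, 3, 3): truth gives 0; no alternative beats it.
Others report (3, 3, 15): truth gives 0; no alternative beats it.
(Checking all 27 profiles: 11 have a profitable deviation, 16 do not.)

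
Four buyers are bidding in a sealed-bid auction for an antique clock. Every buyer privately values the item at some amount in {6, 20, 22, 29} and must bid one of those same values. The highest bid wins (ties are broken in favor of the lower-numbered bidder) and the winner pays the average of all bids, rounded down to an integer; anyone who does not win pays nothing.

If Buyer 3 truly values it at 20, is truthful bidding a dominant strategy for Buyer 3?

Consider the case where Buyer 1 bids 6, Buyer 2 bids 6 and Buyer 4 bids 22.
Truthful bid 20: loses, pays 0, utility 0.
Bid 22 instead: wins, pays 14, utility 20 - 14 = 6.
Since 6 > 0, bidding 22 is strictly better here, so truthful bidding is not dominant.

No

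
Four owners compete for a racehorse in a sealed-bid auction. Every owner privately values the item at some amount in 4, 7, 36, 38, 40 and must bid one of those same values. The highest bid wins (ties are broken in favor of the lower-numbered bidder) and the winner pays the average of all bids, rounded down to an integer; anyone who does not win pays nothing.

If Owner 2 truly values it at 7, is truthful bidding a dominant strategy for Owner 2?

Yes

Check each profile of the others' bids and compare truth against every alternative bid.
Others bid (4, 4, 4): truth gives 3, best alternative gives 0.
Others bid (4, 4, 7): truth gives 2, best alternative gives 0.
Others bid (4, 7, 4): truth gives 2, best alternative gives 0.
Others bid (4, 7, 7): truth gives 1, best alternative gives 0.
Others bid (4, 4, 36): truth gives 0, best alternative gives 0.
Others bid (4, 4, 38): truth gives 0, best alternative gives 0.
(Remaining 119 profiles checked similarly; truth is weakly best in each.)
In every case the truthful bid is at least as good as any alternative, so it is a dominant strategy.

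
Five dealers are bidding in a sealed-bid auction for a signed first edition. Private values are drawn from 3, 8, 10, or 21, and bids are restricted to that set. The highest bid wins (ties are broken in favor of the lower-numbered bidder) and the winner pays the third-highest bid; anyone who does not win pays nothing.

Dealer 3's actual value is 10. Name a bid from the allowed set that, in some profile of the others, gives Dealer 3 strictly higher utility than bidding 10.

Suppose Dealer 1 bids 3, Dealer 2 bids 3, Dealer 4 bids 3 and Dealer 5 bids 21.
Bid 10: loses, pays 0, utility 0.
Bid 21: wins, pays 3, utility 10 - 3 = 7.
So bidding 21 beats truth here (7 > 0).

21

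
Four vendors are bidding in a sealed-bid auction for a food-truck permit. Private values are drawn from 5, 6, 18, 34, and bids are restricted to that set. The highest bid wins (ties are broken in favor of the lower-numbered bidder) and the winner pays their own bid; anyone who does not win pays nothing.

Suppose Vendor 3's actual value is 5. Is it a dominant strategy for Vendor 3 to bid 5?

Check each profile of the others' bids and compare truth against every alternative bid.
Others bid (5, 5, 5): truth gives 0, best alternative gives -1.
Others bid (5, 5, 6): truth gives 0, best alternative gives -1.
Others bid (5, 5, 18): truth gives 0, best alternative gives 0.
Others bid (5, 5, 34): truth gives 0, best alternative gives 0.
Others bid (5, 6, 5): truth gives 0, best alternative gives 0.
Others bid (5, 6, 6): truth gives 0, best alternative gives 0.
(Remaining 58 profiles checked similarly; truth is weakly best in each.)
In every case the truthful bid is at least as good as any alternative, so it is a dominant strategy.

Yes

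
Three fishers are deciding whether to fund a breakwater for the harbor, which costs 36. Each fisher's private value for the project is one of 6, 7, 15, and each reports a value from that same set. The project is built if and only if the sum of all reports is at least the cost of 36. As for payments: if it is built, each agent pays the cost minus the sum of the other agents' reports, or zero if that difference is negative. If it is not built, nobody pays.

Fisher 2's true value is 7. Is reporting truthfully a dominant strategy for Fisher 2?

Yes

Check each profile of the others' reports and compare truth against every alternative report.
Others report (15, 15): truth gives 1, best alternative gives 1.
Others report (6, 6): truth gives 0, best alternative gives 0.
Others report (6, 7): truth gives 0, best alternative gives 0.
Others report (6, 15): truth gives 0, best alternative gives 0.
Others report (7, 6): truth gives 0, best alternative gives 0.
Others report (7, 7): truth gives 0, best alternative gives 0.
(Remaining 3 profiles checked similarly; truth is weakly best in each.)
In every case the truthful report is at least as good as any alternative, so it is a dominant strategy.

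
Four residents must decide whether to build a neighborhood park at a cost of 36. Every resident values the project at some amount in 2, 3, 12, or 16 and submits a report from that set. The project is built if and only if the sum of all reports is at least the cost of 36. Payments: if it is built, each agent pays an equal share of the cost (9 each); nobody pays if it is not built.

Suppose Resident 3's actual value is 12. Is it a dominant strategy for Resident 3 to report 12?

No

Consider the case where Resident 1 reports 2, Resident 2 reports 2 and Resident 4 reports 16.
Truthful report 12: project not built, utility 0.
Report 16 instead: project built, pays 9, utility 12 - 9 = 3.
Since 3 > 0, reporting 16 is strictly better here, so truthful reporting is not dominant.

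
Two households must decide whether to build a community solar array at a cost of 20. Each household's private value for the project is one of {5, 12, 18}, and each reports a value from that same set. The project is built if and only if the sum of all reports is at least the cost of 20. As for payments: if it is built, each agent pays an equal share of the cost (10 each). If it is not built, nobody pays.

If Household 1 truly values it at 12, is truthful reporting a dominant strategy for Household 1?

No

Consider the case where Household 2 reports 5.
Truthful report 12: project not built, utility 0.
Report 18 instead: project built, pays 10, utility 12 - 10 = 2.
Since 2 > 0, reporting 18 is strictly better here, so truthful reporting is not dominant.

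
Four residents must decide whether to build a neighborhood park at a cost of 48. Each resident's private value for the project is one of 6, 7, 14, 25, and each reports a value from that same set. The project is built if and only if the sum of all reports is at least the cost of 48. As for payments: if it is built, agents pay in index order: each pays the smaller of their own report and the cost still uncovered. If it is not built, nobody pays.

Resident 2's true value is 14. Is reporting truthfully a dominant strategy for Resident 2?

No

Consider the case where Resident 1 reports 6, Resident 3 reports 14 and Resident 4 reports 25.
Truthful report 14: project built, pays 14, utility 14 - 14 = 0.
Report 6 instead: project built, pays 6, utility 14 - 6 = 8.
Since 8 > 0, reporting 6 is strictly better here, so truthful reporting is not dominant.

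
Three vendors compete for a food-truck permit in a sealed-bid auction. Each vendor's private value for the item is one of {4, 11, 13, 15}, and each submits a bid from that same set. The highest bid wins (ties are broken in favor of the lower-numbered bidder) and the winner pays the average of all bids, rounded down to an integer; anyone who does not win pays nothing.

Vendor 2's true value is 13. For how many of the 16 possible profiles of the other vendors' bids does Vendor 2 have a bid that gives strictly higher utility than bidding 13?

Others bid (4, 4): truth gives 6; bid 11 gives 7 > 6. Violating.
Others bid (4, 11): truth gives 4; bid 11 gives 5 > 4. Violating.
Others bid (4, 15): truth gives 0; bid 15 gives 2 > 0. Violating.
Others bid (13, 4): truth gives 0; bid 15 gives 3 > 0. Violating.
Others bid (4, 13): truth gives 3; no alternative beats it.
Others bid (11, 4): truth gives 4; no alternative beats it.
(Checking all 16 profiles: 4 have a profitable deviation, 12 do not.)

4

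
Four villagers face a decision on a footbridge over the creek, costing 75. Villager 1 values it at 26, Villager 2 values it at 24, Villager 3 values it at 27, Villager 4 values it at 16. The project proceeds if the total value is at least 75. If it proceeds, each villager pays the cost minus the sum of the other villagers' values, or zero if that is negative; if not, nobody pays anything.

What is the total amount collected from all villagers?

23

Total value 93 ≥ cost 75, so it is built.
Villager 1: others sum to 67; max(0, 75 - 67) = 8.
Villager 2: others sum to 69; max(0, 75 - 69) = 6.
Villager 3: others sum to 66; max(0, 75 - 66) = 9.
Villager 4: others sum to 77; max(0, 75 - 77) = 0.
Total collected = 8 + 6 + 9 + 0 = 23.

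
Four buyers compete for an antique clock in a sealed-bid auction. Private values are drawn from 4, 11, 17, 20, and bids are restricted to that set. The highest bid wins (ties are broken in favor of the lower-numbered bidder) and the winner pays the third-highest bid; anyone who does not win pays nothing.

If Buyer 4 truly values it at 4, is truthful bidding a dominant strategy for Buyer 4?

Yes

Check each profile of the others' bids and compare truth against every alternative bid.
Others bid (4, 4, 4): truth gives 0, best alternative gives 0.
Others bid (4, 4, 11): truth gives 0, best alternative gives 0.
Others bid (4, 4, 17): truth gives 0, best alternative gives 0.
Others bid (4, 4, 20): truth gives 0, best alternative gives 0.
Others bid (4, 11, 4): truth gives 0, best alternative gives 0.
Others bid (4, 11, 11): truth gives 0, best alternative gives 0.
(Remaining 58 profiles checked similarly; truth is weakly best in each.)
In every case the truthful bid is at least as good as any alternative, so it is a dominant strategy.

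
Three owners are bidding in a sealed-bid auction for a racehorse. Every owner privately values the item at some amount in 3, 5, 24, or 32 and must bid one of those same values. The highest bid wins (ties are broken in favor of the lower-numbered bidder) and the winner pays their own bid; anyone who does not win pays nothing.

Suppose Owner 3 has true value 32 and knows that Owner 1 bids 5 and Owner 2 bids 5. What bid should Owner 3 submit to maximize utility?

24

Bid 3: loses, pays 0, utility 0.
Bid 5: loses, pays 0, utility 0.
Bid 24: wins, pays 24, utility 32 - 24 = 8.
Bid 32: wins, pays 32, utility 32 - 32 = 0.
The best choice is 24 with utility 8.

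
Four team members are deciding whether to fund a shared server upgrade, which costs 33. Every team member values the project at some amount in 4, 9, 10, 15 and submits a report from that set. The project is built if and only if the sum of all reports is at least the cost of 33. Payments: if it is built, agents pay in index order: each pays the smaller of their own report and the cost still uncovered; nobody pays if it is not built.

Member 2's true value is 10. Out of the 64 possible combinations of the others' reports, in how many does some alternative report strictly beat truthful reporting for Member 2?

Others report (4, 9, 15): truth gives 0; report 9 gives 1 > 0. Violating.
Others report (4, 10, 10): truth gives 0; report 9 gives 1 > 0. Violating.
Others report (4, 10, 15): truth gives 0; report 4 gives 6 > 0. Violating.
Others report (4, 15, 9): truth gives 0; report 9 gives 1 > 0. Violating.
Others report (4, 4, 4): truth gives 0; no alternative beats it.
Others report (4, 4, 9): truth gives 0; no alternative beats it.
(Checking all 64 profiles: 45 have a profitable deviation, 19 do not.)

45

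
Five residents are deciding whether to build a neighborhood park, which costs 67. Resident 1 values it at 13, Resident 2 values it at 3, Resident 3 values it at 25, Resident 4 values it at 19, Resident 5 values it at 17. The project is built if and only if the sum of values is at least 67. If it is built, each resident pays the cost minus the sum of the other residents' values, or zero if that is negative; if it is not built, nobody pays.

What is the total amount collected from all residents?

34

Total value 77 ≥ cost 67, so it is built.
Resident 1: others sum to 64; max(0, 67 - 64) = 3.
Resident 2: others sum to 74; max(0, 67 - 74) = 0.
Resident 3: others sum to 52; max(0, 67 - 52) = 15.
Resident 4: others sum to 58; max(0, 67 - 58) = 9.
Resident 5: others sum to 60; max(0, 67 - 60) = 7.
Total collected = 3 + 0 + 15 + 9 + 7 = 34.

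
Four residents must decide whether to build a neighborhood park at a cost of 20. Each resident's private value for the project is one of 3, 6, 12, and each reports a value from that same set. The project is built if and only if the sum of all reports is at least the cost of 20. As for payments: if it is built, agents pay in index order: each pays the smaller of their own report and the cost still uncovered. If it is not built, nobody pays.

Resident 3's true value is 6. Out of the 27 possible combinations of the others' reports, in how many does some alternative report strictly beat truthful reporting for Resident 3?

Others report (3, 3, 12): truth gives 0; report 3 gives 3 > 0. Violating.
Others report (3, 6, 12): truth gives 0; report 3 gives 3 > 0. Violating.
Others report (3, 12, 3): truth gives 1; report 3 gives 3 > 1. Violating.
Others report (3, 12, 6): truth gives 1; report 3 gives 3 > 1. Violating.
Others report (3, 3, 3): truth gives 0; no alternative beats it.
Others report (3, 3, 6): truth gives 0; no alternative beats it.
(Checking all 27 profiles: 11 have a profitable deviation, 16 do not.)

11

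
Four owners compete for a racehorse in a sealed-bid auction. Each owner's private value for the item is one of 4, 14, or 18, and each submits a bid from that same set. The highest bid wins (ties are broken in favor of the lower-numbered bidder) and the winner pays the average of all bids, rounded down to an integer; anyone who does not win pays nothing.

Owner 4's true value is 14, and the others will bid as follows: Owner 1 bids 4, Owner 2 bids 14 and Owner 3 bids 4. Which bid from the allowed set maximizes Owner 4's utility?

Bid 4: loses, pays 0, utility 0.
Bid 14: loses, pays 0, utility 0.
Bid 18: wins, pays 10, utility 14 - 10 = 4.
The best choice is 18 with utility 4.

18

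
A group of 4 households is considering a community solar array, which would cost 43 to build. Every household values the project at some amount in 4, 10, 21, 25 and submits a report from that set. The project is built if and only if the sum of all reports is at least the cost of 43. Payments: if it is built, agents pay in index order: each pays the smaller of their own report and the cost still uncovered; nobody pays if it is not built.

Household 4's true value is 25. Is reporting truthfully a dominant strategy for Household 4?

Check each profile of the others' reports and compare truth against every alternative report.
Others report (4, 21, 21): truth gives 25, best alternative gives 25.
Others report (4, 21, 25): truth gives 25, best alternative gives 25.
Others report (4, 25, 21): truth gives 25, best alternative gives 25.
Others report (4, 25, 25): truth gives 25, best alternative gives 25.
Others report (10, 10, 25): truth gives 25, best alternative gives 25.
Others report (10, 21, 21): truth gives 25, best alternative gives 25.
(Remaining 58 profiles checked similarly; truth is weakly best in each.)
In every case the truthful report is at least as good as any alternative, so it is a dominant strategy.

Yes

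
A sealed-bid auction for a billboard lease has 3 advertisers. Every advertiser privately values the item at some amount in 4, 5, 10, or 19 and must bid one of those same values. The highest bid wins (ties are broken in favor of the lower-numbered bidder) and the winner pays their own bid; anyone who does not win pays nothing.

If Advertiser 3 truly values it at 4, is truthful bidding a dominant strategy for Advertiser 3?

Yes

Check each profile of the others' bids and compare truth against every alternative bid.
Others bid (4, 4): truth gives 0, best alternative gives -1.
Others bid (4, 5): truth gives 0, best alternative gives 0.
Others bid (4, 10): truth gives 0, best alternative gives 0.
Others bid (4, 19): truth gives 0, best alternative gives 0.
Others bid (5, 4): truth gives 0, best alternative gives 0.
Others bid (5, 5): truth gives 0, best alternative gives 0.
(Remaining 10 profiles checked similarly; truth is weakly best in each.)
In every case the truthful bid is at least as good as any alternative, so it is a dominant strategy.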